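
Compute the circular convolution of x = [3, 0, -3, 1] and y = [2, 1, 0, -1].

(x ⊛ y)[n] = Σ(m=0 to 3) x[m] · y[(n-m) mod 4]

Computing each output sample:
(x ⊛ y)[0] = 7
(x ⊛ y)[1] = 6
(x ⊛ y)[2] = -7
(x ⊛ y)[3] = -4

x ⊛ y = [7, 6, -7, -4]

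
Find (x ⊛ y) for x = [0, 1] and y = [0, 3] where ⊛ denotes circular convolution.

(x ⊛ y)[n] = Σ(m=0 to 1) x[m] · y[(n-m) mod 2]

Computing each output sample:
(x ⊛ y)[0] = 3
(x ⊛ y)[1] = 0

x ⊛ y = [3, 0]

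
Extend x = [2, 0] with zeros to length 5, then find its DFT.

Original 2-point DFT: [2, 2]
Zero-padded 5-point DFT provides frequency interpolation.

DFT_5([x, 0, ...]) = [2, 2, 2, 2, 2]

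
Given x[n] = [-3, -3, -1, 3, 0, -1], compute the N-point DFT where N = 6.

X[k] = Σ(n=0 to 5) x[n] · ω_6^(nk)
where ω_6 = e^(-2πi/6)

Computing each X[k]:
X[0] = -5
X[1] = -7.5000+2.5981i
X[2] = 2.5000+0.8660i
X[3] = -3
X[4] = 2.5000-0.8660i
X[5] = -7.5000-2.5981i

X = [-5, -7.5000+2.5981i, 2.5000+0.8660i, -3, 2.5000-0.8660i, -7.5000-2.5981i]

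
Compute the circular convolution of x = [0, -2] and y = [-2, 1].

(x ⊛ y)[n] = Σ(m=0 to 1) x[m] · y[(n-m) mod 2]

Computing each output sample:
(x ⊛ y)[0] = -2
(x ⊛ y)[1] = 4

x ⊛ y = [-2, 4]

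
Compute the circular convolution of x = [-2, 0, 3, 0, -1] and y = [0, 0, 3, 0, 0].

(x ⊛ y)[n] = Σ(m=0 to 4) x[m] · y[(n-m) mod 5]

Computing each output sample:
(x ⊛ y)[0] = 0
(x ⊛ y)[1] = -3
(x ⊛ y)[2] = -6
(x ⊛ y)[3] = 0
(x ⊛ y)[4] = 9

x ⊛ y = [0, -3, -6, 0, 9]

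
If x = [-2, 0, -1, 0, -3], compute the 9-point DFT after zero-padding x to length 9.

Original 5-point DFT: [-6, -2.1180-2.2654i, 0.1180-2.7144i, 0.1180+2.7144i, -2.1180+2.2654i]
Zero-padded 9-point DFT provides frequency interpolation.

DFT_9([x, 0, ...]) = [-6, 0.6454+2.0109i, -3.3584-1.5863i, 1.7321i, -3.2870-3.5972i, -3.2870+3.5972i, -1.7321i, -3.3584+1.5863i, 0.6454-2.0109i]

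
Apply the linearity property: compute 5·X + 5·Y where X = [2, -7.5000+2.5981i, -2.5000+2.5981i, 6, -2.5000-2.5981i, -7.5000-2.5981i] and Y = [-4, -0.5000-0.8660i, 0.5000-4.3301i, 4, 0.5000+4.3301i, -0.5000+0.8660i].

By linearity: DFT(5x + 5y) = 5·DFT(x) + 5·DFT(y)
= 5·[2, -7.5000+2.5981i, -2.5000+2.5981i, 6, -2.5000-2.5981i, -7.5000-2.5981i] + 5·[-4, -0.5000-0.8660i, 0.5000-4.3301i, 4, 0.5000+4.3301i, -0.5000+0.8660i]

Computing element-wise:
Z[0] = 5·(2) + 5·(-4) = -10
Z[1] = 5·(-7.5000+2.5981i) + 5·(-0.5000-0.8660i) = -40.0000+8.6605i
Z[2] = 5·(-2.5000+2.5981i) + 5·(0.5000-4.3301i) = -10.0000-8.6600i
Z[3] = 5·(6) + 5·(4) = 50
Z[4] = 5·(-2.5000-2.5981i) + 5·(0.5000+4.3301i) = -10.0000+8.6600i
Z[5] = 5·(-7.5000-2.5981i) + 5·(-0.5000+0.8660i) = -40.0000-8.6605i

DFT(5x + 5y) = 5·X + 5·Y = [-10, -40.0000+8.6605i, -10.0000-8.6600i, 50, -10.0000+8.6600i, -40.0000-8.6605i]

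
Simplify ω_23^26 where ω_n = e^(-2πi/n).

Since ω_23^23 = 1, powers reduce modulo 23.
26 mod 23 = 3
So ω_23^26 = ω_23^3 = e^(-2πi·3/23)

ω_23^26 = ω_23^3 = 0.6826-0.7308i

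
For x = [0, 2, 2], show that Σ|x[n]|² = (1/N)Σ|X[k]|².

Time domain:
Σ|x[n]|² = |0|² + |2|² + |2|² = 8.0000

Frequency domain:
(1/3)Σ|X[k]|² = (1/3)(|4|² + |-2|² + |-2|²) = (1/3)·24.0000 = 8.0000

Both sides agree, confirming Parseval's theorem.

Σ|x[n]|² = (1/N)Σ|X[k]|² = 8.0000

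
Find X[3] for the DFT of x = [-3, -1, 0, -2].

X[3] = Σ(n=0 to 3) x[n] · ω_4^(3n) where ω_4 = e^(-2πi/4)
= (-3)·ω_4^0 + (-1)·ω_4^3 + (0)·ω_4^6 + (-2)·ω_4^9

X[3] = -3+1i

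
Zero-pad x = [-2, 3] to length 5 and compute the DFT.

Original 2-point DFT: [1, -5]
Zero-padded 5-point DFT provides frequency interpolation.

DFT_5([x, 0, ...]) = [1, -1.0729-2.8532i, -4.4271-1.7634i, -4.4271+1.7634i, -1.0729+2.8532i]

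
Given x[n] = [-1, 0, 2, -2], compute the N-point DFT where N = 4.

X[k] = Σ(n=0 to 3) x[n] · ω_4^(nk)
where ω_4 = e^(-2πi/4)

Computing each X[k]:
X[0] = -1
X[1] = -3-2i
X[2] = 3
X[3] = -3+2i

X = [-1, -3-2i, 3, -3+2i]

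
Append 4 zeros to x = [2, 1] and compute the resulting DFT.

Original 2-point DFT: [3, 1]
Zero-padded 6-point DFT provides frequency interpolation.

DFT_6([x, 0, ...]) = [3, 2.5000-0.8660i, 1.5000-0.8660i, 1, 1.5000+0.8660i, 2.5000+0.8660i]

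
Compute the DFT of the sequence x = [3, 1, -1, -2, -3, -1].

X[k] = Σ(n=0 to 5) x[n] · ω_6^(nk)
where ω_6 = e^(-2πi/6)

Computing each X[k]:
X[0] = -3
X[1] = 7.0000-3.4641i
X[2] = 3
X[3] = 1
X[4] = 3
X[5] = 7.0000+3.4641i

X = [-3, 7.0000-3.4641i, 3, 1, 3, 7.0000+3.4641i]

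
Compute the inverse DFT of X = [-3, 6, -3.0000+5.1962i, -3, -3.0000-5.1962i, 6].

x[n] = (1/6) Σ(k=0 to 5) X[k] · e^(2πikn/6)

Computing each x[n]:
x[0] = 0
x[1] = 0
x[2] = 0
x[3] = -3
x[4] = -3
x[5] = 3

x = [0, 0, 0, -3, -3, 3]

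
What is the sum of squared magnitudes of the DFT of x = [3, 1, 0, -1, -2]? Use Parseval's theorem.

Parseval: Σ|x[n]|² = (1/N)Σ|X[k]|², so Σ|X[k]|² = N·Σ|x[n]|² = 5·15.0000

Σ|X[k]|² = N·Σ|x[n]|² = 5·15.0000 = 75.0000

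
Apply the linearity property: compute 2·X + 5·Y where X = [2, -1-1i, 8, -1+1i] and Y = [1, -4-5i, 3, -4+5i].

By linearity: DFT(2x + 5y) = 2·DFT(x) + 5·DFT(y)
= 2·[2, -1-1i, 8, -1+1i] + 5·[1, -4-5i, 3, -4+5i]

Computing element-wise:
Z[0] = 2·(2) + 5·(1) = 9
Z[1] = 2·(-1-1i) + 5·(-4-5i) = -22-27i
Z[2] = 2·(8) + 5·(3) = 31
Z[3] = 2·(-1+1i) + 5·(-4+5i) = -22+27i

DFT(2x + 5y) = 2·X + 5·Y = [9, -22-27i, 31, -22+27i]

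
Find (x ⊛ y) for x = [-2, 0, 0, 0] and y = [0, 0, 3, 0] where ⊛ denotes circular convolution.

(x ⊛ y)[n] = Σ(m=0 to 3) x[m] · y[(n-m) mod 4]

Computing each output sample:
(x ⊛ y)[0] = 0
(x ⊛ y)[1] = 0
(x ⊛ y)[2] = -6
(x ⊛ y)[3] = 0

x ⊛ y = [0, 0, -6, 0]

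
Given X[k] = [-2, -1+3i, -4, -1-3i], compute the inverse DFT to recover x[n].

x[n] = (1/4) Σ(k=0 to 3) X[k] · e^(2πikn/4)

Computing each x[n]:
x[0] = -2
x[1] = -1
x[2] = -1
x[3] = 2

x = [-2, -1, -1, 2]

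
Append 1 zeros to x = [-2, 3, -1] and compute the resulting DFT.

Original 3-point DFT: [0, -3.0000-3.4641i, -3.0000+3.4641i]
Zero-padded 4-point DFT provides frequency interpolation.

DFT_4([x, 0, ...]) = [0, -1-3i, -6, -1+3i]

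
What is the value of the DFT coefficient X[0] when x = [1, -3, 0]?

X[0] = Σ(n=0 to 2) x[n] · ω_3^0 = Σ x[n]
= (1) + (-3) + (0)

X[0] = -2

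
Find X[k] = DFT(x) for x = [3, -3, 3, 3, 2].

X[k] = Σ(n=0 to 4) x[n] · ω_5^(nk)
where ω_5 = e^(-2πi/5)

Computing each X[k]:
X[0] = 8
X[1] = -2.1631+4.7553i
X[2] = 5.6631+2.9389i
X[3] = 5.6631-2.9389i
X[4] = -2.1631-4.7553i

X = [8, -2.1631+4.7553i, 5.6631+2.9389i, 5.6631-2.9389i, -2.1631-4.7553i]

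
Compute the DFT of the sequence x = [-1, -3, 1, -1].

X[k] = Σ(n=0 to 3) x[n] · ω_4^(nk)
where ω_4 = e^(-2πi/4)

Computing each X[k]:
X[0] = -4
X[1] = -2+2i
X[2] = 4
X[3] = -2-2i

X = [-4, -2+2i, 4, -2-2i]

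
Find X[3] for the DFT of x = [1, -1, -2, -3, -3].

X[3] = Σ(n=0 to 4) x[n] · ω_5^(3n) where ω_5 = e^(-2πi/5)
= (1)·ω_5^0 + (-1)·ω_5^3 + (-2)·ω_5^6 + (-3)·ω_5^9 + (-3)·ω_5^12

X[3] = 2.6910+0.2245i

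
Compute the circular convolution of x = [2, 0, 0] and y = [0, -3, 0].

(x ⊛ y)[n] = Σ(m=0 to 2) x[m] · y[(n-m) mod 3]

Computing each output sample:
(x ⊛ y)[0] = 0
(x ⊛ y)[1] = -6
(x ⊛ y)[2] = 0

x ⊛ y = [0, -6, 0]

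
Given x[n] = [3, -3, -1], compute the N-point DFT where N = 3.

X[k] = Σ(n=0 to 2) x[n] · ω_3^(nk)
where ω_3 = e^(-2πi/3)

Computing each X[k]:
X[0] = -1
X[1] = 5.0000+1.7321i
X[2] = 5.0000-1.7321i

X = [-1, 5.0000+1.7321i, 5.0000-1.7321i]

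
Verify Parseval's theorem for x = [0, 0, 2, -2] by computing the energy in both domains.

Time domain:
Σ|x[n]|² = |0|² + |0|² + |2|² + |-2|² = 8.0000

Frequency domain:
(1/4)Σ|X[k]|² = (1/4)(|0|² + |-2-2i|² + |4|² + |-2+2i|²) = (1/4)·32.0000 = 8.0000

Both sides agree, confirming Parseval's theorem.

Σ|x[n]|² = (1/N)Σ|X[k]|² = 8.0000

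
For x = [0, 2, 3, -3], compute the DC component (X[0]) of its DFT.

X[0] = Σ(n=0 to 3) x[n] · ω_4^0 = Σ x[n]
= (0) + (2) + (3) + (-3)

X[0] = 2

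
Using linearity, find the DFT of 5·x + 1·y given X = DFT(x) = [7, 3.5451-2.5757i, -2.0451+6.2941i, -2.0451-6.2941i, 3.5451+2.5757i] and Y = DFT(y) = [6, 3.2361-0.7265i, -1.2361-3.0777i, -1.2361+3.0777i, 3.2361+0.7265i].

By linearity: DFT(5x + 1y) = 5·DFT(x) + 1·DFT(y)
= 5·[7, 3.5451-2.5757i, -2.0451+6.2941i, -2.0451-6.2941i, 3.5451+2.5757i] + 1·[6, 3.2361-0.7265i, -1.2361-3.0777i, -1.2361+3.0777i, 3.2361+0.7265i]

Computing element-wise:
Z[0] = 5·(7) + 1·(6) = 41
Z[1] = 5·(3.5451-2.5757i) + 1·(3.2361-0.7265i) = 20.9616-13.6050i
Z[2] = 5·(-2.0451+6.2941i) + 1·(-1.2361-3.0777i) = -11.4616+28.3928i
Z[3] = 5·(-2.0451-6.2941i) + 1·(-1.2361+3.0777i) = -11.4616-28.3928i
Z[4] = 5·(3.5451+2.5757i) + 1·(3.2361+0.7265i) = 20.9616+13.6050i

DFT(5x + 1y) = 5·X + 1·Y = [41, 20.9616-13.6050i, -11.4616+28.3928i, -11.4616-28.3928i, 20.9616+13.6050i]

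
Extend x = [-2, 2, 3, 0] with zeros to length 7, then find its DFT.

Original 4-point DFT: [3, -5-2i, -1, -5+2i]
Zero-padded 7-point DFT provides frequency interpolation.

DFT_7([x, 0, ...]) = [3, -1.4206-4.4884i, -5.1479-0.6482i, -1.9315+1.4777i, -1.9315-1.4777i, -5.1479+0.6482i, -1.4206+4.4884i]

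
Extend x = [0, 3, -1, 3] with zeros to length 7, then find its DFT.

Original 4-point DFT: [5, 1, -7, 1]
Zero-padded 7-point DFT provides frequency interpolation.

DFT_7([x, 0, ...]) = [5, -0.6099-2.6722i, 2.1039-1.0132i, -3.9940-5.0083i, -3.9940+5.0083i, 2.1039+1.0132i, -0.6099+2.6722i]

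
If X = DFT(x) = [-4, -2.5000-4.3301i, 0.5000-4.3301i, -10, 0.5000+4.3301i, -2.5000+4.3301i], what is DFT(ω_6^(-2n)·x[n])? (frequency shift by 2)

Modulation property: DFT(ω_6^(-2n)·x[n]) = X[(k-2) mod 6], so circularly shift X by 2 positions.

X[k-2] = [0.5000+4.3301i, -2.5000+4.3301i, -4, -2.5000-4.3301i, 0.5000-4.3301i, -10]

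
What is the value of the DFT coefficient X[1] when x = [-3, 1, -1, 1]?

X[1] = Σ(n=0 to 3) x[n] · ω_4^(1n) where ω_4 = e^(-2πi/4)
= (-3)·ω_4^0 + (1)·ω_4^1 + (-1)·ω_4^2 + (1)·ω_4^3

X[1] = -2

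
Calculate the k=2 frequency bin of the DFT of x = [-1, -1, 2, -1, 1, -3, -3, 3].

X[2] = Σ(n=0 to 7) x[n] · ω_8^(2n) where ω_8 = e^(-2πi/8)
= (-1)·ω_8^0 + (-1)·ω_8^2 + (2)·ω_8^4 + (-1)·ω_8^6 + (1)·ω_8^8 + (-3)·ω_8^10 + (-3)·ω_8^12 + (3)·ω_8^14

X[2] = 1+6i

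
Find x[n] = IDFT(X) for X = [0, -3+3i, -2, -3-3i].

x[n] = (1/4) Σ(k=0 to 3) X[k] · e^(2πikn/4)

Computing each x[n]:
x[0] = -2
x[1] = -1
x[2] = 1
x[3] = 2

x = [-2, -1, 1, 2]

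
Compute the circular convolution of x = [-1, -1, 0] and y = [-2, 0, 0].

(x ⊛ y)[n] = Σ(m=0 to 2) x[m] · y[(n-m) mod 3]

Computing each output sample:
(x ⊛ y)[0] = 2
(x ⊛ y)[1] = 2
(x ⊛ y)[2] = 0

x ⊛ y = [2, 2, 0]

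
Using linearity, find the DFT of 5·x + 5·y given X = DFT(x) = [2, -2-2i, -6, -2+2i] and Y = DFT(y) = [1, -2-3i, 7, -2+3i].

By linearity: DFT(5x + 5y) = 5·DFT(x) + 5·DFT(y)
= 5·[2, -2-2i, -6, -2+2i] + 5·[1, -2-3i, 7, -2+3i]

Computing element-wise:
Z[0] = 5·(2) + 5·(1) = 15
Z[1] = 5·(-2-2i) + 5·(-2-3i) = -20-25i
Z[2] = 5·(-6) + 5·(7) = 5
Z[3] = 5·(-2+2i) + 5·(-2+3i) = -20+25i

DFT(5x + 5y) = 5·X + 5·Y = [15, -20-25i, 5, -20+25i]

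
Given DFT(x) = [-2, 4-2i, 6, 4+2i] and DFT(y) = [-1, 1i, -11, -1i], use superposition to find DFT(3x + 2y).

By linearity: DFT(3x + 2y) = 3·DFT(x) + 2·DFT(y)
= 3·[-2, 4-2i, 6, 4+2i] + 2·[-1, 1i, -11, -1i]

Computing element-wise:
Z[0] = 3·(-2) + 2·(-1) = -8
Z[1] = 3·(4-2i) + 2·(1i) = 12-4i
Z[2] = 3·(6) + 2·(-11) = -4
Z[3] = 3·(4+2i) + 2·(-1i) = 12+4i

DFT(3x + 2y) = 3·X + 2·Y = [-8, 12-4i, -4, 12+4i]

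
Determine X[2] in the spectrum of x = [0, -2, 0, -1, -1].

X[2] = Σ(n=0 to 4) x[n] · ω_5^(2n) where ω_5 = e^(-2πi/5)
= (0)·ω_5^0 + (-2)·ω_5^2 + (0)·ω_5^4 + (-1)·ω_5^6 + (-1)·ω_5^8

X[2] = 2.1180+1.5388i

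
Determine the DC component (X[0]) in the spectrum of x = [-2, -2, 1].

X[0] = Σ(n=0 to 2) x[n] · ω_3^0 = Σ x[n]
= (-2) + (-2) + (1)

X[0] = -3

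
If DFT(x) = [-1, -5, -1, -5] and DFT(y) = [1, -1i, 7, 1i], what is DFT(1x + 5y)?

By linearity: DFT(1x + 5y) = 1·DFT(x) + 5·DFT(y)
= 1·[-1, -5, -1, -5] + 5·[1, -1i, 7, 1i]

Computing element-wise:
Z[0] = 1·(-1) + 5·(1) = 4
Z[1] = 1·(-5) + 5·(-1i) = -5-5i
Z[2] = 1·(-1) + 5·(7) = 34
Z[3] = 1·(-5) + 5·(1i) = -5+5i

DFT(1x + 5y) = 1·X + 5·Y = [4, -5-5i, 34, -5+5i]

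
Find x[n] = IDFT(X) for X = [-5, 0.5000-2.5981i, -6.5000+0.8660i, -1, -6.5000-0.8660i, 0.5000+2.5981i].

x[n] = (1/6) Σ(k=0 to 5) X[k] · e^(2πikn/6)

Computing each x[n]:
x[0] = -3
x[1] = 1
x[2] = 1
x[3] = -3
x[4] = -1
x[5] = 0

x = [-3, 1, 1, -3, -1, 0]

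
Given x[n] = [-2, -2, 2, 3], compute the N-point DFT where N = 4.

X[k] = Σ(n=0 to 3) x[n] · ω_4^(nk)
where ω_4 = e^(-2πi/4)

Computing each X[k]:
X[0] = 1
X[1] = -4+5i
X[2] = -1
X[3] = -4-5i

X = [1, -4+5i, -1, -4-5i]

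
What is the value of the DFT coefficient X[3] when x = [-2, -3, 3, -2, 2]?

X[3] = Σ(n=0 to 4) x[n] · ω_5^(3n) where ω_5 = e^(-2πi/5)
= (-2)·ω_5^0 + (-3)·ω_5^3 + (3)·ω_5^6 + (-2)·ω_5^9 + (2)·ω_5^12

X[3] = -0.8820-7.6942i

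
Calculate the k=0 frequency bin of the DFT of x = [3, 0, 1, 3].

X[0] = Σ(n=0 to 3) x[n] · ω_4^0 = Σ x[n]
= (3) + (0) + (1) + (3)

X[0] = 7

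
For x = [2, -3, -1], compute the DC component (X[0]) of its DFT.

X[0] = Σ(n=0 to 2) x[n] · ω_3^0 = Σ x[n]
= (2) + (-3) + (-1)

X[0] = -2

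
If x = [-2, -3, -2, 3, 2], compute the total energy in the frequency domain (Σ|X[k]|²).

Parseval: Σ|x[n]|² = (1/N)Σ|X[k]|², so Σ|X[k]|² = N·Σ|x[n]|² = 5·30.0000

Σ|X[k]|² = N·Σ|x[n]|² = 5·30.0000 = 150.0000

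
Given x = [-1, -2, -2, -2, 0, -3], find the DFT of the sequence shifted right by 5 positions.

Time shift by 5: X_shifted[k] = ω_6^(5k) · X[k]
Shifted x = [-2, -2, -2, 0, -3, -1]

DFT(x[n-5]) = [-10, -1, 2.0000+1.7321i, -4, 2.0000-1.7321i, -1]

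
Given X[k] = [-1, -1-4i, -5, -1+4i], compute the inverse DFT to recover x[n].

x[n] = (1/4) Σ(k=0 to 3) X[k] · e^(2πikn/4)

Computing each x[n]:
x[0] = -2
x[1] = 3
x[2] = -1
x[3] = -1

x = [-2, 3, -1, -1]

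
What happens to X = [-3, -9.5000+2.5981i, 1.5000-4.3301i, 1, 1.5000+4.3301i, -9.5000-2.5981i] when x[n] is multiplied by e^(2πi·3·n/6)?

Modulation property: DFT(ω_6^(-3n)·x[n]) = X[(k-3) mod 6], so circularly shift X by 3 positions.

X[k-3] = [1, 1.5000+4.3301i, -9.5000-2.5981i, -3, -9.5000+2.5981i, 1.5000-4.3301i]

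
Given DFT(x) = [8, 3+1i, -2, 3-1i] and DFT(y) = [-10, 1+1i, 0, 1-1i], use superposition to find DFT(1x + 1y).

By linearity: DFT(1x + 1y) = 1·DFT(x) + 1·DFT(y)
= 1·[8, 3+1i, -2, 3-1i] + 1·[-10, 1+1i, 0, 1-1i]

Computing element-wise:
Z[0] = 1·(8) + 1·(-10) = -2
Z[1] = 1·(3+1i) + 1·(1+1i) = 4+2i
Z[2] = 1·(-2) + 1·(0) = -2
Z[3] = 1·(3-1i) + 1·(1-1i) = 4-2i

DFT(1x + 1y) = 1·X + 1·Y = [-2, 4+2i, -2, 4-2i]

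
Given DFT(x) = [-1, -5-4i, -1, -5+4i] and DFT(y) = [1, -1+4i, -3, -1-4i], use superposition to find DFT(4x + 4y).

By linearity: DFT(4x + 4y) = 4·DFT(x) + 4·DFT(y)
= 4·[-1, -5-4i, -1, -5+4i] + 4·[1, -1+4i, -3, -1-4i]

Computing element-wise:
Z[0] = 4·(-1) + 4·(1) = 0
Z[1] = 4·(-5-4i) + 4·(-1+4i) = -24
Z[2] = 4·(-1) + 4·(-3) = -16
Z[3] = 4·(-5+4i) + 4·(-1-4i) = -24

DFT(4x + 4y) = 4·X + 4·Y = [0, -24, -16, -24]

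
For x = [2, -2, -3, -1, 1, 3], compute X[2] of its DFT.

X[2] = Σ(n=0 to 5) x[n] · ω_6^(2n) where ω_6 = e^(-2πi/6)
= (2)·ω_6^0 + (-2)·ω_6^2 + (-3)·ω_6^4 + (-1)·ω_6^6 + (1)·ω_6^8 + (3)·ω_6^10

X[2] = 1.5000+0.8660i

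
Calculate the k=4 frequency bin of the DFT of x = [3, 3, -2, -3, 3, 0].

X[4] = Σ(n=0 to 5) x[n] · ω_6^(4n) where ω_6 = e^(-2πi/6)
= (3)·ω_6^0 + (3)·ω_6^4 + (-2)·ω_6^8 + (-3)·ω_6^12 + (3)·ω_6^16 + (0)·ω_6^20

X[4] = -2.0000+6.9282i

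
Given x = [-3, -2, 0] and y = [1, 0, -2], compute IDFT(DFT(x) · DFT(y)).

(x ⊛ y)[n] = Σ(m=0 to 2) x[m] · y[(n-m) mod 3]

Computing each output sample:
(x ⊛ y)[0] = 1
(x ⊛ y)[1] = -2
(x ⊛ y)[2] = 6

x ⊛ y = [1, -2, 6]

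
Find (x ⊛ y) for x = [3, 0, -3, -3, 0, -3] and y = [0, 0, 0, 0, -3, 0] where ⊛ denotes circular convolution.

(x ⊛ y)[n] = Σ(m=0 to 5) x[m] · y[(n-m) mod 6]

Computing each output sample:
(x ⊛ y)[0] = 9
(x ⊛ y)[1] = 9
(x ⊛ y)[2] = 0
(x ⊛ y)[3] = 9
(x ⊛ y)[4] = -9
(x ⊛ y)[5] = 0

x ⊛ y = [9, 9, 0, 9, -9, 0]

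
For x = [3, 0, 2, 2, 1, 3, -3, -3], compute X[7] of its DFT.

X[7] = Σ(n=0 to 7) x[n] · ω_8^(7n) where ω_8 = e^(-2πi/8)
= (3)·ω_8^0 + (0)·ω_8^7 + (2)·ω_8^14 + (2)·ω_8^21 + (1)·ω_8^28 + (3)·ω_8^35 + (-3)·ω_8^42 + (-3)·ω_8^49

X[7] = -3.6569+6.4142i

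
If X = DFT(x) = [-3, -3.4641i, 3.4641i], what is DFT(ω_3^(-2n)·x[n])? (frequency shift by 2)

Modulation property: DFT(ω_3^(-2n)·x[n]) = X[(k-2) mod 3], so circularly shift X by 2 positions.

X[k-2] = [-3.4641i, 3.4641i, -3]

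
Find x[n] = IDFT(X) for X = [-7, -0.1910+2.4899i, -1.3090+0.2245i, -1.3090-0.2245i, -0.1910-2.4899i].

x[n] = (1/5) Σ(k=0 to 4) X[k] · e^(2πikn/5)

Computing each x[n]:
x[0] = -2
x[1] = -2
x[2] = -2
x[3] = -1
x[4] = 0

x = [-2, -2, -2, -1, 0]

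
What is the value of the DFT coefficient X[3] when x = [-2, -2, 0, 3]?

X[3] = Σ(n=0 to 3) x[n] · ω_4^(3n) where ω_4 = e^(-2πi/4)
= (-2)·ω_4^0 + (-2)·ω_4^3 + (0)·ω_4^6 + (3)·ω_4^9

X[3] = -2-5i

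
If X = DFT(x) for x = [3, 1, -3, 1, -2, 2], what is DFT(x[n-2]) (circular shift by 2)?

Time shift by 2: X_shifted[k] = ω_6^(2k) · X[k]
Shifted x = [-2, 2, 3, 1, -3, 1]

DFT(x[n-2]) = [2, -1.5000-6.0622i, -2.5000+4.3301i, -6, -2.5000-4.3301i, -1.5000+6.0622i]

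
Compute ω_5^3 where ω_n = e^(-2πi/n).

ω_5^3 = e^(-2πi·3/5)
= cos(-2π·3/5) + i·sin(-2π·3/5)
= cos(-6π/5) + i·sin(-6π/5)

ω_5^3 = cos(-6π/5) + i·sin(-6π/5) = -0.8090+0.5878i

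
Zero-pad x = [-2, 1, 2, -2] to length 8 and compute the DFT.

Original 4-point DFT: [-1, -4-3i, 1, -4+3i]
Zero-padded 8-point DFT provides frequency interpolation.

DFT_8([x, 0, ...]) = [-1, 0.1213-1.2929i, -4-3i, -4.1213+2.7071i, 1, -4.1213-2.7071i, -4+3i, 0.1213+1.2929i]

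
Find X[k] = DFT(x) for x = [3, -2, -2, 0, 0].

X[k] = Σ(n=0 to 4) x[n] · ω_5^(nk)
where ω_5 = e^(-2πi/5)

Computing each X[k]:
X[0] = -1
X[1] = 4.0000+3.0777i
X[2] = 4.0000-0.7265i
X[3] = 4.0000+0.7265i
X[4] = 4.0000-3.0777i

X = [-1, 4.0000+3.0777i, 4.0000-0.7265i, 4.0000+0.7265i, 4.0000-3.0777i]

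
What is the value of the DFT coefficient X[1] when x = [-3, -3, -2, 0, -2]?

X[1] = Σ(n=0 to 4) x[n] · ω_5^(1n) where ω_5 = e^(-2πi/5)
= (-3)·ω_5^0 + (-3)·ω_5^1 + (-2)·ω_5^2 + (0)·ω_5^3 + (-2)·ω_5^4

X[1] = -2.9271+2.1266i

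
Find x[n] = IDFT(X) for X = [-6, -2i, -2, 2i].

x[n] = (1/4) Σ(k=0 to 3) X[k] · e^(2πikn/4)

Computing each x[n]:
x[0] = -2
x[1] = 0
x[2] = -2
x[3] = -2

x = [-2, 0, -2, -2]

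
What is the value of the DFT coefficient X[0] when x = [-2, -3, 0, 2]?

X[0] = Σ(n=0 to 3) x[n] · ω_4^0 = Σ x[n]
= (-2) + (-3) + (0) + (2)

X[0] = -3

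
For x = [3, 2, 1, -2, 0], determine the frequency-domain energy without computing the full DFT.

Parseval: Σ|x[n]|² = (1/N)Σ|X[k]|², so Σ|X[k]|² = N·Σ|x[n]|² = 5·18.0000

Σ|X[k]|² = N·Σ|x[n]|² = 5·18.0000 = 90.0000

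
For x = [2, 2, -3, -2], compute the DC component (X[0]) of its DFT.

X[0] = Σ(n=0 to 3) x[n] · ω_4^0 = Σ x[n]
= (2) + (2) + (-3) + (-2)

X[0] = -1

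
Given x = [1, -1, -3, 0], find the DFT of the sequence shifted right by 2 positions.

Time shift by 2: X_shifted[k] = ω_4^(2k) · X[k]
Shifted x = [-3, 0, 1, -1]

DFT(x[n-2]) = [-3, -4-1i, -1, -4+1i]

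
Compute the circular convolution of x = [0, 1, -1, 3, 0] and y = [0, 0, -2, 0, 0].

(x ⊛ y)[n] = Σ(m=0 to 4) x[m] · y[(n-m) mod 5]

Computing each output sample:
(x ⊛ y)[0] = -6
(x ⊛ y)[1] = 0
(x ⊛ y)[2] = 0
(x ⊛ y)[3] = -2
(x ⊛ y)[4] = 2

x ⊛ y = [-6, 0, 0, -2, 2]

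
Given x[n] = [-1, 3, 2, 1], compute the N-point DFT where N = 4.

X[k] = Σ(n=0 to 3) x[n] · ω_4^(nk)
where ω_4 = e^(-2πi/4)

Computing each X[k]:
X[0] = 5
X[1] = -3-2i
X[2] = -3
X[3] = -3+2i

X = [5, -3-2i, -3, -3+2i]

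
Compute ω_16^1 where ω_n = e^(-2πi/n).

ω_16^1 = e^(-2πi·1/16)
= cos(-2π·1/16) + i·sin(-2π·1/16)
= cos(-2π/16) + i·sin(-2π/16)

ω_16^1 = cos(-2π/16) + i·sin(-2π/16) = 0.9239-0.3827i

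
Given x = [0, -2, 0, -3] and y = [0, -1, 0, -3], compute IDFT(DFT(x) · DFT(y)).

(x ⊛ y)[n] = Σ(m=0 to 3) x[m] · y[(n-m) mod 4]

Computing each output sample:
(x ⊛ y)[0] = 9
(x ⊛ y)[1] = 0
(x ⊛ y)[2] = 11
(x ⊛ y)[3] = 0

x ⊛ y = [9, 0, 11, 0]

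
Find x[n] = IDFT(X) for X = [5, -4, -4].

x[n] = (1/3) Σ(k=0 to 2) X[k] · e^(2πikn/3)

Computing each x[n]:
x[0] = -1
x[1] = 3
x[2] = 3

x = [-1, 3, 3]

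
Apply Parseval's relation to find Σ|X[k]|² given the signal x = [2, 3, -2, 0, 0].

Parseval: Σ|x[n]|² = (1/N)Σ|X[k]|², so Σ|X[k]|² = N·Σ|x[n]|² = 5·17.0000

Σ|X[k]|² = N·Σ|x[n]|² = 5·17.0000 = 85.0000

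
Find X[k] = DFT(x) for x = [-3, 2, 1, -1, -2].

X[k] = Σ(n=0 to 4) x[n] · ω_5^(nk)
where ω_5 = e^(-2πi/5)

Computing each X[k]:
X[0] = -3
X[1] = -3.0000-4.9798i
X[2] = -3.0000-0.4490i
X[3] = -3.0000+0.4490i
X[4] = -3.0000+4.9798i

X = [-3, -3.0000-4.9798i, -3.0000-0.4490i, -3.0000+0.4490i, -3.0000+4.9798i]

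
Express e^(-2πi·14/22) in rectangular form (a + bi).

ω_22^14 = e^(-2πi·14/22)
= cos(-2π·14/22) + i·sin(-2π·14/22)
= cos(-28π/22) + i·sin(-28π/22)

ω_22^14 = cos(-28π/22) + i·sin(-28π/22) = -0.6549+0.7557i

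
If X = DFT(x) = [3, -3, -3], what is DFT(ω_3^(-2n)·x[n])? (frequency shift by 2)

Modulation property: DFT(ω_3^(-2n)·x[n]) = X[(k-2) mod 3], so circularly shift X by 2 positions.

X[k-2] = [-3, -3, 3]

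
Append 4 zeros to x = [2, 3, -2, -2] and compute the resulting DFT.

Original 4-point DFT: [1, 4-5i, -1, 4+5i]
Zero-padded 8-point DFT provides frequency interpolation.

DFT_8([x, 0, ...]) = [1, 5.5355+1.2929i, 4-5i, -1.5355-2.7071i, -1, -1.5355+2.7071i, 4+5i, 5.5355-1.2929i]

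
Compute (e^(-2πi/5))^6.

Since ω_5^5 = 1, powers reduce modulo 5.
6 mod 5 = 1
So ω_5^6 = ω_5^1 = e^(-2πi·1/5)

ω_5^6 = ω_5^1 = 0.3090-0.9511i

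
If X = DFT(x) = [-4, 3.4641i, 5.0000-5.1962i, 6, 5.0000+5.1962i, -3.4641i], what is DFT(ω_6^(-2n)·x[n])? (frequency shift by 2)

Modulation property: DFT(ω_6^(-2n)·x[n]) = X[(k-2) mod 6], so circularly shift X by 2 positions.

X[k-2] = [5.0000+5.1962i, -3.4641i, -4, 3.4641i, 5.0000-5.1962i, 6]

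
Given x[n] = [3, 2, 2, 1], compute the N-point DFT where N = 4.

X[k] = Σ(n=0 to 3) x[n] · ω_4^(nk)
where ω_4 = e^(-2πi/4)

Computing each X[k]:
X[0] = 8
X[1] = 1-1i
X[2] = 2
X[3] = 1+1i

X = [8, 1-1i, 2, 1+1i]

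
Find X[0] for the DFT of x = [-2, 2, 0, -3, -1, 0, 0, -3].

X[0] = Σ(n=0 to 7) x[n] · ω_8^0 = Σ x[n]
= (-2) + (2) + (0) + (-3) + (-1) + (0) + (0) + (-3)

X[0] = -7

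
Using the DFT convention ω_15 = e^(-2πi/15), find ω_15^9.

ω_15^9 = e^(-2πi·9/15)
= cos(-2π·9/15) + i·sin(-2π·9/15)
= cos(-18π/15) + i·sin(-18π/15)

ω_15^9 = cos(-18π/15) + i·sin(-18π/15) = -0.8090+0.5878i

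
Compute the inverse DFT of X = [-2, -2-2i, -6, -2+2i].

x[n] = (1/4) Σ(k=0 to 3) X[k] · e^(2πikn/4)

Computing each x[n]:
x[0] = -3
x[1] = 2
x[2] = -1
x[3] = 0

x = [-3, 2, -1, 0]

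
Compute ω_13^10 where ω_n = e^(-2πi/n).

ω_13^10 = e^(-2πi·10/13)
= cos(-2π·10/13) + i·sin(-2π·10/13)
= cos(-20π/13) + i·sin(-20π/13)

ω_13^10 = cos(-20π/13) + i·sin(-20π/13) = 0.1205+0.9927i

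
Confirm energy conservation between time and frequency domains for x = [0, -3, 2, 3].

Time domain:
Σ|x[n]|² = |0|² + |-3|² + |2|² + |3|² = 22.0000

Frequency domain:
(1/4)Σ|X[k]|² = (1/4)(|2|² + |-2+6i|² + |2|² + |-2-6i|²) = (1/4)·88.0000 = 22.0000

Both sides agree, confirming Parseval's theorem.

Σ|x[n]|² = (1/N)Σ|X[k]|² = 22.0000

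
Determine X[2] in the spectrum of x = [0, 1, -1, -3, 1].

X[2] = Σ(n=0 to 4) x[n] · ω_5^(2n) where ω_5 = e^(-2πi/5)
= (0)·ω_5^0 + (1)·ω_5^2 + (-1)·ω_5^4 + (-3)·ω_5^6 + (1)·ω_5^8

X[2] = -2.8541+1.9021i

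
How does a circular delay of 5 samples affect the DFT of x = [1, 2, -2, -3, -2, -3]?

Time shift by 5: X_shifted[k] = ω_6^(5k) · X[k]
Shifted x = [2, -2, -3, -2, -3, 1]

DFT(x[n-5]) = [-7, 6.5000+2.5981i, 3.5000+2.5981i, -1, 3.5000-2.5981i, 6.5000-2.5981i]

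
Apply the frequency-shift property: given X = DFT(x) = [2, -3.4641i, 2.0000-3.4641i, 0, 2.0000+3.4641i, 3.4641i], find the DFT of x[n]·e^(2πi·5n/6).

Modulation property: DFT(ω_6^(-5n)·x[n]) = X[(k-5) mod 6], so circularly shift X by 5 positions.

X[k-5] = [-3.4641i, 2.0000-3.4641i, 0, 2.0000+3.4641i, 3.4641i, 2]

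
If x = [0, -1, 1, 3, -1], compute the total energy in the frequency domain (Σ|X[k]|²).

Parseval: Σ|x[n]|² = (1/N)Σ|X[k]|², so Σ|X[k]|² = N·Σ|x[n]|² = 5·12.0000

Σ|X[k]|² = N·Σ|x[n]|² = 5·12.0000 = 60.0000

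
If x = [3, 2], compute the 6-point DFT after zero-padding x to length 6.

Original 2-point DFT: [5, 1]
Zero-padded 6-point DFT provides frequency interpolation.

DFT_6([x, 0, ...]) = [5, 4.0000-1.7321i, 2.0000-1.7321i, 1, 2.0000+1.7321i, 4.0000+1.7321i]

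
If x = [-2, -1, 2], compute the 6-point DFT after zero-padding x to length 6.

Original 3-point DFT: [-1, -2.5000+2.5981i, -2.5000-2.5981i]
Zero-padded 6-point DFT provides frequency interpolation.

DFT_6([x, 0, ...]) = [-1, -3.5000-0.8660i, -2.5000+2.5981i, 1, -2.5000-2.5981i, -3.5000+0.8660i]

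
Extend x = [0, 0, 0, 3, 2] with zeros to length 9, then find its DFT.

Original 5-point DFT: [5, -1.8090+3.6655i, -0.6910-1.6776i, -0.6910+1.6776i, -1.8090-3.6655i]
Zero-padded 9-point DFT provides frequency interpolation.

DFT_9([x, 0, ...]) = [5, -3.3794-3.2821i, 0.0321+3.8837i, 2.0000-1.7321i, -1.1527-0.6285i, -1.1527+0.6285i, 2.0000+1.7321i, 0.0321-3.8837i, -3.3794+3.2821i]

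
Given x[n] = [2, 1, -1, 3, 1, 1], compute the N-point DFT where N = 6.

X[k] = Σ(n=0 to 5) x[n] · ω_6^(nk)
where ω_6 = e^(-2πi/6)

Computing each X[k]:
X[0] = 7
X[1] = 1.7321i
X[2] = 4.0000-1.7321i
X[3] = -3
X[4] = 4.0000+1.7321i
X[5] = -1.7321i

X = [7, 1.7321i, 4.0000-1.7321i, -3, 4.0000+1.7321i, -1.7321i]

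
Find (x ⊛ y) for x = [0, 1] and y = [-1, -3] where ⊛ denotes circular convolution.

(x ⊛ y)[n] = Σ(m=0 to 1) x[m] · y[(n-m) mod 2]

Computing each output sample:
(x ⊛ y)[0] = -3
(x ⊛ y)[1] = -1

x ⊛ y = [-3, -1]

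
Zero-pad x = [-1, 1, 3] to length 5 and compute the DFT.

Original 3-point DFT: [3, -3.0000+1.7321i, -3.0000-1.7321i]
Zero-padded 5-point DFT provides frequency interpolation.

DFT_5([x, 0, ...]) = [3, -3.1180-2.7144i, -0.8820+2.2654i, -0.8820-2.2654i, -3.1180+2.7144i]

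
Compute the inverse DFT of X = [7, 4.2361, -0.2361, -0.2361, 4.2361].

x[n] = (1/5) Σ(k=0 to 4) X[k] · e^(2πikn/5)

Computing each x[n]:
x[0] = 3
x[1] = 2
x[2] = 0
x[3] = 0
x[4] = 2

x = [3, 2, 0, 0, 2]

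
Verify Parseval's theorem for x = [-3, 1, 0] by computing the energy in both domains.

Time domain:
Σ|x[n]|² = |-3|² + |1|² + |0|² = 10.0000

Frequency domain:
(1/3)Σ|X[k]|² = (1/3)(|-2|² + |-3.5000-0.8660i|² + |-3.5000+0.8660i|²) = (1/3)·30.0000 = 10.0000

Both sides agree, confirming Parseval's theorem.

Σ|x[n]|² = (1/N)Σ|X[k]|² = 10.0000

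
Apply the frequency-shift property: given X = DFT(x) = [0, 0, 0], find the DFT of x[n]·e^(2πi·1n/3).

Modulation property: DFT(ω_3^(-1n)·x[n]) = X[(k-1) mod 3], so circularly shift X by 1 positions.

X[k-1] = [0, 0, 0]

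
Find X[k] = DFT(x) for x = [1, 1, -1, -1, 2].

X[k] = Σ(n=0 to 4) x[n] · ω_5^(nk)
where ω_5 = e^(-2πi/5)

Computing each X[k]:
X[0] = 2
X[1] = 3.5451+0.9511i
X[2] = -2.0451+0.5878i
X[3] = -2.0451-0.5878i
X[4] = 3.5451-0.9511i

X = [2, 3.5451+0.9511i, -2.0451+0.5878i, -2.0451-0.5878i, 3.5451-0.9511i]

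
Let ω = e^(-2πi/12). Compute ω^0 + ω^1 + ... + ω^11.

Sum of all nth roots of unity equals 0 for n > 1 (geometric series with r ≠ 1).

0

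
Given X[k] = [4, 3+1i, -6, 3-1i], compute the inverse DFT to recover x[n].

x[n] = (1/4) Σ(k=0 to 3) X[k] · e^(2πikn/4)

Computing each x[n]:
x[0] = 1
x[1] = 2
x[2] = -2
x[3] = 3

x = [1, 2, -2, 3]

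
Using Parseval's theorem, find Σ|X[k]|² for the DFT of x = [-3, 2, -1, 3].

Parseval: Σ|x[n]|² = (1/N)Σ|X[k]|², so Σ|X[k]|² = N·Σ|x[n]|² = 4·23.0000

Σ|X[k]|² = N·Σ|x[n]|² = 4·23.0000 = 92.0000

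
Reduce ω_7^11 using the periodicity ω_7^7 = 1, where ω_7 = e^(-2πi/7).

Since ω_7^7 = 1, powers reduce modulo 7.
11 mod 7 = 4
So ω_7^11 = ω_7^4 = e^(-2πi·4/7)

ω_7^11 = ω_7^4 = -0.9010+0.4339i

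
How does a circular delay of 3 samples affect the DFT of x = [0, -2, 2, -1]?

Time shift by 3: X_shifted[k] = ω_4^(3k) · X[k]
Shifted x = [-2, 2, -1, 0]

DFT(x[n-3]) = [-1, -1-2i, -5, -1+2i]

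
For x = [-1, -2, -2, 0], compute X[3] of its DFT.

X[3] = Σ(n=0 to 3) x[n] · ω_4^(3n) where ω_4 = e^(-2πi/4)
= (-1)·ω_4^0 + (-2)·ω_4^3 + (-2)·ω_4^6 + (0)·ω_4^9

X[3] = 1-2i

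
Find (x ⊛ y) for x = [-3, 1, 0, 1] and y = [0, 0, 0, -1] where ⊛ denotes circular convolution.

(x ⊛ y)[n] = Σ(m=0 to 3) x[m] · y[(n-m) mod 4]

Computing each output sample:
(x ⊛ y)[0] = -1
(x ⊛ y)[1] = 0
(x ⊛ y)[2] = -1
(x ⊛ y)[3] = 3

x ⊛ y = [-1, 0, -1, 3]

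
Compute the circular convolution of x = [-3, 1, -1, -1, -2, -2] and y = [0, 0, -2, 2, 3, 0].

(x ⊛ y)[n] = Σ(m=0 to 5) x[m] · y[(n-m) mod 6]

Computing each output sample:
(x ⊛ y)[0] = -1
(x ⊛ y)[1] = -3
(x ⊛ y)[2] = -4
(x ⊛ y)[3] = -14
(x ⊛ y)[4] = -5
(x ⊛ y)[5] = 3

x ⊛ y = [-1, -3, -4, -14, -5, 3]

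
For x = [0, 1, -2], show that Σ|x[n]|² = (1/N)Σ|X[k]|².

Time domain:
Σ|x[n]|² = |0|² + |1|² + |-2|² = 5.0000

Frequency domain:
(1/3)Σ|X[k]|² = (1/3)(|-1|² + |0.5000-2.5981i|² + |0.5000+2.5981i|²) = (1/3)·15.0000 = 5.0000

Both sides agree, confirming Parseval's theorem.

Σ|x[n]|² = (1/N)Σ|X[k]|² = 5.0000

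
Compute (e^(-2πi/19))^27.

Since ω_19^19 = 1, powers reduce modulo 19.
27 mod 19 = 8
So ω_19^27 = ω_19^8 = e^(-2πi·8/19)

ω_19^27 = ω_19^8 = -0.8795-0.4759i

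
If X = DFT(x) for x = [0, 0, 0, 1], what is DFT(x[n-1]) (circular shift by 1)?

Time shift by 1: X_shifted[k] = ω_4^(1k) · X[k]
Shifted x = [1, 0, 0, 0]

DFT(x[n-1]) = [1, 1, 1, 1]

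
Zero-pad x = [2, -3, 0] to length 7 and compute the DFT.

Original 3-point DFT: [-1, 3.5000+2.5981i, 3.5000-2.5981i]
Zero-padded 7-point DFT provides frequency interpolation.

DFT_7([x, 0, ...]) = [-1, 0.1295+2.3455i, 2.6676+2.9248i, 4.7029+1.3017i, 4.7029-1.3017i, 2.6676-2.9248i, 0.1295-2.3455i]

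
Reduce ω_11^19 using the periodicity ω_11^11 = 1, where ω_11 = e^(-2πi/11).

Since ω_11^11 = 1, powers reduce modulo 11.
19 mod 11 = 8
So ω_11^19 = ω_11^8 = e^(-2πi·8/11)

ω_11^19 = ω_11^8 = -0.1423+0.9898i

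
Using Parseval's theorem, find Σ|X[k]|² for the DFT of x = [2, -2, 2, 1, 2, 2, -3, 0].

Parseval: Σ|x[n]|² = (1/N)Σ|X[k]|², so Σ|X[k]|² = N·Σ|x[n]|² = 8·30.0000

Σ|X[k]|² = N·Σ|x[n]|² = 8·30.0000 = 240.0000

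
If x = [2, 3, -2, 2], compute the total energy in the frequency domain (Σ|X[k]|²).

Parseval: Σ|x[n]|² = (1/N)Σ|X[k]|², so Σ|X[k]|² = N·Σ|x[n]|² = 4·21.0000

Σ|X[k]|² = N·Σ|x[n]|² = 4·21.0000 = 84.0000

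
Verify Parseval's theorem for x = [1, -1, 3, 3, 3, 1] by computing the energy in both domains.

Time domain:
Σ|x[n]|² = |1|² + |-1|² + |3|² + |3|² + |3|² + |1|² = 30.0000

Frequency domain:
(1/6)Σ|X[k]|² = (1/6)(|10|² + |-5.0000+1.7321i|² + |1.0000+1.7321i|² + |4|² + |1.0000-1.7321i|² + |-5.0000-1.7321i|²) = (1/6)·180.0000 = 30.0000

Both sides agree, confirming Parseval's theorem.

Σ|x[n]|² = (1/N)Σ|X[k]|² = 30.0000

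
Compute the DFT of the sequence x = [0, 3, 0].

X[k] = Σ(n=0 to 2) x[n] · ω_3^(nk)
where ω_3 = e^(-2πi/3)

Computing each X[k]:
X[0] = 3
X[1] = -1.5000-2.5981i
X[2] = -1.5000+2.5981i

X = [3, -1.5000-2.5981i, -1.5000+2.5981i]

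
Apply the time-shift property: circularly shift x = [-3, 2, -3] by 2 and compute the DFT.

Time shift by 2: X_shifted[k] = ω_3^(2k) · X[k]
Shifted x = [2, -3, -3]

DFT(x[n-2]) = [-4, 5, 5]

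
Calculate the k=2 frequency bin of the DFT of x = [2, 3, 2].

X[2] = Σ(n=0 to 2) x[n] · ω_3^(2n) where ω_3 = e^(-2πi/3)
= (2)·ω_3^0 + (3)·ω_3^2 + (2)·ω_3^4

X[2] = -0.5000+0.8660i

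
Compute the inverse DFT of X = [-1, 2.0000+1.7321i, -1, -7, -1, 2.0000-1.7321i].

x[n] = (1/6) Σ(k=0 to 5) X[k] · e^(2πikn/6)

Computing each x[n]:
x[0] = -1
x[1] = 1
x[2] = -2
x[3] = 0
x[4] = -1
x[5] = 2

x = [-1, 1, -2, 0, -1, 2]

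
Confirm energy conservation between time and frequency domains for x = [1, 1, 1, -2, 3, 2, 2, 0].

Time domain:
Σ|x[n]|² = |1|² + |1|² + |1|² + |-2|² + |3|² + |2|² + |2|² + |0|² = 24.0000

Frequency domain:
(1/8)Σ|X[k]|² = (1/8)(|8|² + |-1.2929+3.1213i|² + |1-5i|² + |-2.7071+1.1213i|² + |6|² + |-2.7071-1.1213i|² + |1+5i|² + |-1.2929-3.1213i|²) = (1/8)·192.0000 = 24.0000

Both sides agree, confirming Parseval's theorem.

Σ|x[n]|² = (1/N)Σ|X[k]|² = 24.0000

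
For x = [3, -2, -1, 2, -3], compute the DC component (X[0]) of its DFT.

X[0] = Σ(n=0 to 4) x[n] · ω_5^0 = Σ x[n]
= (3) + (-2) + (-1) + (2) + (-3)

X[0] = -1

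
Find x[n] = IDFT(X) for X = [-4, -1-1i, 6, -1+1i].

x[n] = (1/4) Σ(k=0 to 3) X[k] · e^(2πikn/4)

Computing each x[n]:
x[0] = 0
x[1] = -2
x[2] = 1
x[3] = -3

x = [0, -2, 1, -3]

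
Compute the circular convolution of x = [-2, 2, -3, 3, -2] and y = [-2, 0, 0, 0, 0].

(x ⊛ y)[n] = Σ(m=0 to 4) x[m] · y[(n-m) mod 5]

Computing each output sample:
(x ⊛ y)[0] = 4
(x ⊛ y)[1] = -4
(x ⊛ y)[2] = 6
(x ⊛ y)[3] = -6
(x ⊛ y)[4] = 4

x ⊛ y = [4, -4, 6, -6, 4]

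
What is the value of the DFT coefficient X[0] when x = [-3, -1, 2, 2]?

X[0] = Σ(n=0 to 3) x[n] · ω_4^0 = Σ x[n]
= (-3) + (-1) + (2) + (2)

X[0] = 0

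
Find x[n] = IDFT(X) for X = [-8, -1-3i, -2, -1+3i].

x[n] = (1/4) Σ(k=0 to 3) X[k] · e^(2πikn/4)

Computing each x[n]:
x[0] = -3
x[1] = 0
x[2] = -2
x[3] = -3

x = [-3, 0, -2, -3]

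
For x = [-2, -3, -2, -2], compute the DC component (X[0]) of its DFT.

X[0] = Σ(n=0 to 3) x[n] · ω_4^0 = Σ x[n]
= (-2) + (-3) + (-2) + (-2)

X[0] = -9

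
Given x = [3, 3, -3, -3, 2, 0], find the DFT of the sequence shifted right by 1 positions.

Time shift by 1: X_shifted[k] = ω_6^(1k) · X[k]
Shifted x = [0, 3, 3, -3, -3, 2]

DFT(x[n-1]) = [2, 5.5000-6.0622i, -5.5000+4.3301i, -2, -5.5000-4.3301i, 5.5000+6.0622i]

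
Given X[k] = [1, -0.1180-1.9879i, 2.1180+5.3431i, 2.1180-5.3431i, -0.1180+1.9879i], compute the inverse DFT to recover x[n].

x[n] = (1/5) Σ(k=0 to 4) X[k] · e^(2πikn/5)

Computing each x[n]:
x[0] = 1
x[1] = -1
x[2] = 3
x[3] = -2
x[4] = 0

x = [1, -1, 3, -2, 0]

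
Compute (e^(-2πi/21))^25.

Since ω_21^21 = 1, powers reduce modulo 21.
25 mod 21 = 4
So ω_21^25 = ω_21^4 = e^(-2πi·4/21)

ω_21^25 = ω_21^4 = 0.3653-0.9309i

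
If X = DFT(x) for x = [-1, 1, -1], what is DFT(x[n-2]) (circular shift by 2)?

Time shift by 2: X_shifted[k] = ω_3^(2k) · X[k]
Shifted x = [1, -1, -1]

DFT(x[n-2]) = [-1, 2, 2]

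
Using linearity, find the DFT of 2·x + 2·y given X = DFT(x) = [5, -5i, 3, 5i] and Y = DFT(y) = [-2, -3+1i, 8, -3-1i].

By linearity: DFT(2x + 2y) = 2·DFT(x) + 2·DFT(y)
= 2·[5, -5i, 3, 5i] + 2·[-2, -3+1i, 8, -3-1i]

Computing element-wise:
Z[0] = 2·(5) + 2·(-2) = 6
Z[1] = 2·(-5i) + 2·(-3+1i) = -6-8i
Z[2] = 2·(3) + 2·(8) = 22
Z[3] = 2·(5i) + 2·(-3-1i) = -6+8i

DFT(2x + 2y) = 2·X + 2·Y = [6, -6-8i, 22, -6+8i]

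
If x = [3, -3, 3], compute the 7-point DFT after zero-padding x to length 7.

Original 3-point DFT: [3, 3.0000+5.1962i, 3.0000-5.1962i]
Zero-padded 7-point DFT provides frequency interpolation.

DFT_7([x, 0, ...]) = [3, 0.4620-0.5793i, 0.9647+4.2264i, 7.5734+3.6471i, 7.5734-3.6471i, 0.9647-4.2264i, 0.4620+0.5793i]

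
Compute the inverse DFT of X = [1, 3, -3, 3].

x[n] = (1/4) Σ(k=0 to 3) X[k] · e^(2πikn/4)

Computing each x[n]:
x[0] = 1
x[1] = 1
x[2] = -2
x[3] = 1

x = [1, 1, -2, 1]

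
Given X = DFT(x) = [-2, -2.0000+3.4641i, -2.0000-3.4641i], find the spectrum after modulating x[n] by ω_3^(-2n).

Modulation property: DFT(ω_3^(-2n)·x[n]) = X[(k-2) mod 3], so circularly shift X by 2 positions.

X[k-2] = [-2.0000+3.4641i, -2.0000-3.4641i, -2]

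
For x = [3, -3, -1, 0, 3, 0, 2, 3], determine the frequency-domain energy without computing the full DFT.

Parseval: Σ|x[n]|² = (1/N)Σ|X[k]|², so Σ|X[k]|² = N·Σ|x[n]|² = 8·41.0000

Σ|X[k]|² = N·Σ|x[n]|² = 8·41.0000 = 328.0000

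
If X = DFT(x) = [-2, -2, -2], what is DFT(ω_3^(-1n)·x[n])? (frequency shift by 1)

Modulation property: DFT(ω_3^(-1n)·x[n]) = X[(k-1) mod 3], so circularly shift X by 1 positions.

X[k-1] = [-2, -2, -2]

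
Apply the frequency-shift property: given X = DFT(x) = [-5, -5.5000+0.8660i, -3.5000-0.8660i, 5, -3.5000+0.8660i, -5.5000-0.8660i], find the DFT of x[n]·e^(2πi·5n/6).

Modulation property: DFT(ω_6^(-5n)·x[n]) = X[(k-5) mod 6], so circularly shift X by 5 positions.

X[k-5] = [-5.5000+0.8660i, -3.5000-0.8660i, 5, -3.5000+0.8660i, -5.5000-0.8660i, -5]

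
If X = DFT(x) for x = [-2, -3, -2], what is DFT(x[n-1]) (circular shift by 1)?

Time shift by 1: X_shifted[k] = ω_3^(1k) · X[k]
Shifted x = [-2, -2, -3]

DFT(x[n-1]) = [-7, 0.5000-0.8660i, 0.5000+0.8660i]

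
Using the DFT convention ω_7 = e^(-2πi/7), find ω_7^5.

ω_7^5 = e^(-2πi·5/7)
= cos(-2π·5/7) + i·sin(-2π·5/7)
= cos(-10π/7) + i·sin(-10π/7)

ω_7^5 = cos(-10π/7) + i·sin(-10π/7) = -0.2225+0.9749i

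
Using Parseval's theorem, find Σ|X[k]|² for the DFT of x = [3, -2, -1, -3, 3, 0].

Parseval: Σ|x[n]|² = (1/N)Σ|X[k]|², so Σ|X[k]|² = N·Σ|x[n]|² = 6·32.0000

Σ|X[k]|² = N·Σ|x[n]|² = 6·32.0000 = 192.0000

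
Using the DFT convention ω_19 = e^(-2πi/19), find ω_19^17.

ω_19^17 = e^(-2πi·17/19)
= cos(-2π·17/19) + i·sin(-2π·17/19)
= cos(-34π/19) + i·sin(-34π/19)

ω_19^17 = cos(-34π/19) + i·sin(-34π/19) = 0.7891+0.6142i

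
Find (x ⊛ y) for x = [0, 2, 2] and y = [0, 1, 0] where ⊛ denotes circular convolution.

(x ⊛ y)[n] = Σ(m=0 to 2) x[m] · y[(n-m) mod 3]

Computing each output sample:
(x ⊛ y)[0] = 2
(x ⊛ y)[1] = 0
(x ⊛ y)[2] = 2

x ⊛ y = [2, 0, 2]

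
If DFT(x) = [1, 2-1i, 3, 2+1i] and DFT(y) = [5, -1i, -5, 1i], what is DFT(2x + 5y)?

By linearity: DFT(2x + 5y) = 2·DFT(x) + 5·DFT(y)
= 2·[1, 2-1i, 3, 2+1i] + 5·[5, -1i, -5, 1i]

Computing element-wise:
Z[0] = 2·(1) + 5·(5) = 27
Z[1] = 2·(2-1i) + 5·(-1i) = 4-7i
Z[2] = 2·(3) + 5·(-5) = -19
Z[3] = 2·(2+1i) + 5·(1i) = 4+7i

DFT(2x + 5y) = 2·X + 5·Y = [27, 4-7i, -19, 4+7i]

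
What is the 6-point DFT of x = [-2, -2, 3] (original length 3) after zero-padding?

Original 3-point DFT: [-1, -2.5000+4.3301i, -2.5000-4.3301i]
Zero-padded 6-point DFT provides frequency interpolation.

DFT_6([x, 0, ...]) = [-1, -4.5000-0.8660i, -2.5000+4.3301i, 3, -2.5000-4.3301i, -4.5000+0.8660i]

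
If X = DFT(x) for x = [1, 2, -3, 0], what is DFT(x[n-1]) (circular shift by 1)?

Time shift by 1: X_shifted[k] = ω_4^(1k) · X[k]
Shifted x = [0, 1, 2, -3]

DFT(x[n-1]) = [0, -2-4i, 4, -2+4i]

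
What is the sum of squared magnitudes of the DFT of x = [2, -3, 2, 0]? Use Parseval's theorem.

Parseval: Σ|x[n]|² = (1/N)Σ|X[k]|², so Σ|X[k]|² = N·Σ|x[n]|² = 4·17.0000

Σ|X[k]|² = N·Σ|x[n]|² = 4·17.0000 = 68.0000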